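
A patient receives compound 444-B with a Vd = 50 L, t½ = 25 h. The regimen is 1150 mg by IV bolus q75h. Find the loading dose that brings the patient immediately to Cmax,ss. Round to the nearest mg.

f = (1/2)^(75/25) ≈ 0.125000; accumulation ratio R = 1/(1−f) ≈ 1.14286.
Loading dose to hit Cmax,ss on first dose: D_load = D_maint·R ≈ 1150 × 1.14286 ≈ 1314.29 mg.

1314 mg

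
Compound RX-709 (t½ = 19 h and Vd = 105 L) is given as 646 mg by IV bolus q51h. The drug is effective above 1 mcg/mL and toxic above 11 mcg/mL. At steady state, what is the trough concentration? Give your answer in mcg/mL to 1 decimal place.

1.1 mcg/mL

k = ln2/t½ = ln2/19 ≈ 0.036481 h⁻¹; fraction remaining f = e^(−kτ) = e^(−0.036481×51) ≈ 0.1556.
At steady state, accumulation factor R = 1/(1 − e^(−kτ)) ≈ 1.1843.
Each bolus raises the concentration by D/Vd = 646/105 ≈ 6.152 mcg/mL.
Steady-state peak Cmax,ss = C₀·R ≈ 6.152 × 1.1843 ≈ 7.286 mcg/mL.
One interval later, Cmin,ss = Cmax,ss·e^(−kτ) ≈ 7.286 × 0.1556 ≈ 1.134 mcg/mL.
Trough 1.1 mcg/mL vs MEC 1 mcg/mL: adequate.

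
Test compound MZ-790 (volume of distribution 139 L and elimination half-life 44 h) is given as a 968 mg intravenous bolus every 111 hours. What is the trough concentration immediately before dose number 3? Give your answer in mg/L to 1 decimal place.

f = (1/2)^(τ/t½) = (1/2)^(111/44) ≈ 0.1740.
C₀ = D/Vd = 968/139 ≈ 6.964 mg/L.
Before the 3rd dose, 2 doses have been given. Superposition: Cmin = C₀·(f + f²).
≈ 6.964 × (0.1740 + 0.0303) ≈ 6.964 × 0.2043 ≈ 1.423 mg/L.

1.4 mg/L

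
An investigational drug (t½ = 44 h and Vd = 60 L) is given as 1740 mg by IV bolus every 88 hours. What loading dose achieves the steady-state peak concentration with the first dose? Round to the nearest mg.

f = (1/2)^(88/44) ≈ 0.250000; accumulation ratio R = 1/(1−f) ≈ 1.33333.
Loading dose to hit Cmax,ss on first dose: D_load = D_maint·R ≈ 1740 × 1.33333 ≈ 2319.99 mg.

2320 mg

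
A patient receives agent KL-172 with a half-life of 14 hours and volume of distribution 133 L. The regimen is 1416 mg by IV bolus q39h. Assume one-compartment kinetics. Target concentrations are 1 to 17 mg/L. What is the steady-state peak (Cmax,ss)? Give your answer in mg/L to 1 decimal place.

12.5 mg/L

k = ln2/t½ = ln2/14 ≈ 0.049511 h⁻¹; fraction remaining f = e^(−kτ) = e^(−0.049511×39) ≈ 0.1450.
Accumulation ratio R = 1/(1 − f) ≈ 1/0.8550 ≈ 1.1696.
Each bolus raises the concentration by D/Vd = 1416/133 ≈ 10.647 mg/L.
Steady-state peak Cmax,ss = C₀·R ≈ 10.647 × 1.1696 ≈ 12.453 mg/L.
Peak 12.5 mg/L vs MTC 17 mg/L: below toxic threshold.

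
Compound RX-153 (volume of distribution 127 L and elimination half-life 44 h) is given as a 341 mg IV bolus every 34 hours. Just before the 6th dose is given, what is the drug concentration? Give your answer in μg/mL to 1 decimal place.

3.5 μg/mL

f = (1/2)^(τ/t½) = (1/2)^(34/44) ≈ 0.5853.
C₀ = D/Vd = 341/127 ≈ 2.685 μg/mL.
Before the 6th dose, 5 doses have been given. Superposition: Cmin = C₀·(f + f² + … + f^5).
≈ 2.685 × (0.5853 + 0.3426 + 0.2005 + 0.1174 + 0.0687) ≈ 2.685 × 1.3145 ≈ 3.529 μg/mL.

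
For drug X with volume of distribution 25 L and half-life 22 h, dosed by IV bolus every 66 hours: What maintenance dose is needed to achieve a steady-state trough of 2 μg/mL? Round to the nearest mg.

τ/t½ = 66/22 ≈ 3, so f = (1/2)^(66/22) ≈ 0.125000.
Cmin,ss = (D/Vd)·f/(1−f), so D = Cmin,ss·Vd·(1−f)/f.
D = 2 × 25 × (1−f)/f ≈ 2 × 25 × 7.00000 ≈ 350.00 mg.

350 mg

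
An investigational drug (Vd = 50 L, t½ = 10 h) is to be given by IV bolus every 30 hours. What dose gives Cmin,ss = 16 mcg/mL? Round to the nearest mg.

5600 mg

τ/t½ = 30/10 ≈ 3, so f = (1/2)^(30/10) ≈ 0.125000.
Cmin,ss = (D/Vd)·f/(1−f), so D = Cmin,ss·Vd·(1−f)/f.
D = 16 × 50 × (1−f)/f ≈ 16 × 50 × 7.00000 ≈ 5600.00 mg.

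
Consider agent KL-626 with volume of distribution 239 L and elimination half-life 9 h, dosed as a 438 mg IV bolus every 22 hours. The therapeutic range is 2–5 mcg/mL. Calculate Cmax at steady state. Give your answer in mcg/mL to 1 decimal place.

τ/t½ = 22/9 ≈ 2.4444, so fraction remaining f = (1/2)^(22/9) ≈ 0.1837.
At steady state, accumulation factor R = 1/(1 − e^(−kτ)) ≈ 1.2250.
Each bolus raises the concentration by D/Vd = 438/239 ≈ 1.833 mcg/mL.
Steady-state peak Cmax,ss = C₀·R ≈ 1.833 × 1.2250 ≈ 2.245 mcg/mL.
Peak 2.2 mcg/mL vs MTC 5 mcg/mL: below toxic threshold.

2.2 mcg/mL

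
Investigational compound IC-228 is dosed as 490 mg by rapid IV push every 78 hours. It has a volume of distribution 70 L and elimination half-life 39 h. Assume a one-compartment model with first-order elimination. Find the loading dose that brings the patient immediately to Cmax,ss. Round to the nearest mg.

653 mg

f = (1/2)^(78/39) ≈ 0.250000; accumulation ratio R = 1/(1−f) ≈ 1.33333.
Loading dose to hit Cmax,ss on first dose: D_load = D_maint·R ≈ 490 × 1.33333 ≈ 653.33 mg.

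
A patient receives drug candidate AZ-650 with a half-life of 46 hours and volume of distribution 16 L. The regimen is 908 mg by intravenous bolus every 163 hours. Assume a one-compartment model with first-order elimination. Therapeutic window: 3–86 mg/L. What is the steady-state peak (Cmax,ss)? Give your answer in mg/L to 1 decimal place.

k = ln2/t½ = ln2/46 ≈ 0.015068 h⁻¹; fraction remaining f = e^(−kτ) = e^(−0.015068×163) ≈ 0.0858.
Accumulation ratio R = 1/(1 − f) ≈ 1/0.9142 ≈ 1.0939.
Single-dose peak C₀ = D/Vd = 908/16 ≈ 56.750 mg/L.
Cmax,ss = C₀/(1 − f) ≈ 56.750/0.9142 ≈ 62.076 mg/L.
Peak 62.1 mg/L vs MTC 86 mg/L: below toxic threshold.

62.1 mg/L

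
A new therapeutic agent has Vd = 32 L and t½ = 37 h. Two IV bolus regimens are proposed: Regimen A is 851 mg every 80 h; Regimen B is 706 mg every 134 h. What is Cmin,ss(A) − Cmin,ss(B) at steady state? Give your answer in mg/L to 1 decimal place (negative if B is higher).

5.7 mg/L

Regimen A: f = (1/2)^(80/37) ≈ 0.2234; Cmin,ss = (851/32)·f/(1−f) ≈ 7.650 mg/L.
Regimen B: f = (1/2)^(134/37) ≈ 0.0812; Cmin,ss = (706/32)·f/(1−f) ≈ 1.950 mg/L.
Difference ≈ 7.650 − 1.950 ≈ 5.700 mg/L.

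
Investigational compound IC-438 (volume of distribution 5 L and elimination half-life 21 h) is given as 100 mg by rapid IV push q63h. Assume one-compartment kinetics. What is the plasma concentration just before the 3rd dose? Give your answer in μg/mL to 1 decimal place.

2.8 μg/mL

f = (1/2)^(τ/t½) = (1/2)^(63/21) ≈ 0.1250.
C₀ = D/Vd = 100/5 ≈ 20.000 μg/mL.
Before the 3rd dose, 2 doses have been given. Superposition: Cmin = C₀·(f + f²).
≈ 20.000 × (0.1250 + 0.0156) ≈ 20.000 × 0.1406 ≈ 2.812 μg/mL.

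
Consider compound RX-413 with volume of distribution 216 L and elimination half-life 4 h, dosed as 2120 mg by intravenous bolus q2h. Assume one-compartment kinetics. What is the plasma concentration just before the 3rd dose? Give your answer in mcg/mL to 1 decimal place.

f = (1/2)^(τ/t½) = (1/2)^(2/4) ≈ 0.7071.
C₀ = D/Vd = 2120/216 ≈ 9.815 mcg/mL.
Before the 3rd dose, 2 doses have been given. Superposition: Cmin = C₀·(f + f²).
≈ 9.815 × (0.7071 + 0.5000) ≈ 9.815 × 1.2071 ≈ 11.848 mcg/mL.

11.8 mcg/mL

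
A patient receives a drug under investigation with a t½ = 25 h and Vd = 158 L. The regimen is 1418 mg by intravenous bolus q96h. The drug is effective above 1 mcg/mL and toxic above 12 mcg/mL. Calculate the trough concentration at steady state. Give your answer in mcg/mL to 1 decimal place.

k = ln2/t½ = ln2/25 ≈ 0.027726 h⁻¹; fraction remaining f = e^(−kτ) = e^(−0.027726×96) ≈ 0.0698.
At steady state, accumulation factor R = 1/(1 − e^(−kτ)) ≈ 1.0750.
Each bolus raises the concentration by D/Vd = 1418/158 ≈ 8.975 mcg/mL.
Cmax,ss = C₀/(1 − f) ≈ 8.975/0.9302 ≈ 9.648 mcg/mL.
One interval later, Cmin,ss = Cmax,ss·e^(−kτ) ≈ 9.648 × 0.0698 ≈ 0.673 mcg/mL.
Trough 0.7 mcg/mL vs MEC 1 mcg/mL: subtherapeutic.

0.7 mcg/mL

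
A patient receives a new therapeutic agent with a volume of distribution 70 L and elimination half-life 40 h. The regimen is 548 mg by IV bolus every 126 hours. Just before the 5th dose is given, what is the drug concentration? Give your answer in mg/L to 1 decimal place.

f = (1/2)^(τ/t½) = (1/2)^(126/40) ≈ 0.1127.
C₀ = D/Vd = 548/70 ≈ 7.829 mg/L.
Before the 5th dose, 4 doses have been given. Superposition: Cmin = C₀·(f + f² + … + f^4).
≈ 7.829 × (0.1127 + 0.0127 + 0.0014 + 0.0002) ≈ 7.829 × 0.1270 ≈ 0.994 mg/L.

1.0 mg/L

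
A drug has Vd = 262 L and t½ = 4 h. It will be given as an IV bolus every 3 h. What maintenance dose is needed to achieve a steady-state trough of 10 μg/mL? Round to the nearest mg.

τ/t½ = 3/4 ≈ 0.75, so f = (1/2)^(3/4) ≈ 0.594604.
Cmin,ss = (D/Vd)·f/(1−f), so D = Cmin,ss·Vd·(1−f)/f.
D = 10 × 262 × (1−f)/f ≈ 10 × 262 × 0.68179 ≈ 1786.29 mg.

1786 mg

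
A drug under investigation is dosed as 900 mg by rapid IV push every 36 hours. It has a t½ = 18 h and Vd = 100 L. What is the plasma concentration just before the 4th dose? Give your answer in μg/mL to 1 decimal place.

3.0 μg/mL

f = (1/2)^(τ/t½) = (1/2)^(36/18) ≈ 0.2500.
C₀ = D/Vd = 900/100 ≈ 9.000 μg/mL.
Before the 4th dose, 3 doses have been given. Superposition: Cmin = C₀·(f + f² + … + f^3).
≈ 9.000 × (0.2500 + 0.0625 + 0.0156) ≈ 9.000 × 0.3281 ≈ 2.953 μg/mL.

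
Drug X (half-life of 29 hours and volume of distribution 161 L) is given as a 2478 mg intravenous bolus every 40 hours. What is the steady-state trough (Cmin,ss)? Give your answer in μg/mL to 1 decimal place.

9.6 μg/mL

Over one 40-h interval, 40/29 ≈ 1.3793 half-lives elapse, leaving f ≈ 0.3844 of each dose.
Single-dose peak C₀ = D/Vd = 2478/161 ≈ 15.391 μg/mL.
Steady-state trough Cmin,ss = C₀·f/(1−f) ≈ 15.391 × 0.3844/0.6156 ≈ 9.611 μg/mL.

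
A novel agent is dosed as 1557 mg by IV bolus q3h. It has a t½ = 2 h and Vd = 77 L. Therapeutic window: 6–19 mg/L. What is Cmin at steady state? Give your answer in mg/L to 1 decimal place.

τ/t½ = 3/2 ≈ 1.5, so fraction remaining f = (1/2)^(3/2) ≈ 0.3536.
Single-dose peak C₀ = D/Vd = 1557/77 ≈ 20.221 mg/L.
Steady-state trough Cmin,ss = C₀·f/(1−f) ≈ 20.221 × 0.3536/0.6464 ≈ 11.061 mg/L.
Trough 11.1 mg/L vs MEC 6 mg/L: adequate.

11.1 mg/L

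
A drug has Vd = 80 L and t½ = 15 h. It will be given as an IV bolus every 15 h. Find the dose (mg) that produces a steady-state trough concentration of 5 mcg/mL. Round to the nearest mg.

400 mg

τ/t½ = 15/15 ≈ 1, so f = (1/2)^(15/15) ≈ 0.500000.
Cmin,ss = (D/Vd)·f/(1−f), so D = Cmin,ss·Vd·(1−f)/f.
D = 5 × 80 × (1−f)/f ≈ 5 × 80 × 1.00000 ≈ 400.00 mg.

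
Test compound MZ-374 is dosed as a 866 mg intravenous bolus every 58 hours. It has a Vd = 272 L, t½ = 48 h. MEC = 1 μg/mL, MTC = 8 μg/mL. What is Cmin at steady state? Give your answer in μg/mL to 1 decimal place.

2.4 μg/mL

k = ln2/t½ = ln2/48 ≈ 0.014441 h⁻¹; fraction remaining f = e^(−kτ) = e^(−0.014441×58) ≈ 0.4328.
At steady state, accumulation factor R = 1/(1 − e^(−kτ)) ≈ 1.7630.
Each bolus raises the concentration by D/Vd = 866/272 ≈ 3.184 μg/mL.
Steady-state peak Cmax,ss = C₀·R ≈ 3.184 × 1.7630 ≈ 5.613 μg/mL.
One interval later, Cmin,ss = Cmax,ss·e^(−kτ) ≈ 5.613 × 0.4328 ≈ 2.429 μg/mL.
Trough 2.4 μg/mL vs MEC 1 μg/mL: adequate.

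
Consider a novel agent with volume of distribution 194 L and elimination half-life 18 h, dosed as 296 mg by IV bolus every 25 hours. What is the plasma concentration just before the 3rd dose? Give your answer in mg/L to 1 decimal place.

0.8 mg/L

f = (1/2)^(τ/t½) = (1/2)^(25/18) ≈ 0.3819.
C₀ = D/Vd = 296/194 ≈ 1.526 mg/L.
Before the 3rd dose, 2 doses have been given. Superposition: Cmin = C₀·(f + f²).
≈ 1.526 × (0.3819 + 0.1458) ≈ 1.526 × 0.5277 ≈ 0.805 mg/L.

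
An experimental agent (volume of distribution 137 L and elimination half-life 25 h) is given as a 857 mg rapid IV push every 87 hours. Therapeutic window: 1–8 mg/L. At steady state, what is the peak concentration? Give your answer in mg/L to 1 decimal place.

6.9 mg/L

Over one 87-h interval, 87/25 ≈ 3.48 half-lives elapse, leaving f ≈ 0.0896 of each dose.
Accumulation ratio R = 1/(1 − f) ≈ 1/0.9104 ≈ 1.0984.
Each bolus raises the concentration by D/Vd = 857/137 ≈ 6.255 mg/L.
Steady-state peak Cmax,ss = C₀·R ≈ 6.255 × 1.0984 ≈ 6.870 mg/L.
Peak 6.9 mg/L vs MTC 8 mg/L: below toxic threshold.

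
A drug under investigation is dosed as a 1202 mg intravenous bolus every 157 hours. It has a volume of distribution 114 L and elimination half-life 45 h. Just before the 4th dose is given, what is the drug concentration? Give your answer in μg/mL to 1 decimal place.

1.0 μg/mL

f = (1/2)^(τ/t½) = (1/2)^(157/45) ≈ 0.0891.
C₀ = D/Vd = 1202/114 ≈ 10.544 μg/mL.
Before the 4th dose, 3 doses have been given. Superposition: Cmin = C₀·(f + f² + … + f^3).
≈ 10.544 × (0.0891 + 0.0079 + 0.0007) ≈ 10.544 × 0.0977 ≈ 1.030 μg/mL.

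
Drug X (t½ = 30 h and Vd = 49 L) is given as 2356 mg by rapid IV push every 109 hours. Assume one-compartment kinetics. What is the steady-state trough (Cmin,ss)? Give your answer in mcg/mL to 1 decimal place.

k = ln2/t½ = ln2/30 ≈ 0.023105 h⁻¹; fraction remaining f = e^(−kτ) = e^(−0.023105×109) ≈ 0.0806.
Single-dose peak C₀ = D/Vd = 2356/49 ≈ 48.082 mcg/mL.
Steady-state trough Cmin,ss = C₀·f/(1−f) ≈ 48.082 × 0.0806/0.9194 ≈ 4.215 mcg/mL.

4.2 mcg/mL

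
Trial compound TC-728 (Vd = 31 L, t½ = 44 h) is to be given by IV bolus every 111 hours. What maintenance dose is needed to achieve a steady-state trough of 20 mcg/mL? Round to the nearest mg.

2943 mg

τ/t½ = 111/44 ≈ 2.5227, so f = (1/2)^(111/44) ≈ 0.174014.
Cmin,ss = (D/Vd)·f/(1−f), so D = Cmin,ss·Vd·(1−f)/f.
D = 20 × 31 × (1−f)/f ≈ 20 × 31 × 4.74666 ≈ 2942.93 mg.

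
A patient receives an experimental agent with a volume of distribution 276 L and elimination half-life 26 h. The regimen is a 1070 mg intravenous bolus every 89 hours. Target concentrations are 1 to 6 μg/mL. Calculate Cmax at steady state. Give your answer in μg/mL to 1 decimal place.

4.3 μg/mL

τ/t½ = 89/26 ≈ 3.4231, so fraction remaining f = (1/2)^(89/26) ≈ 0.0932.
Accumulation ratio R = 1/(1 − f) ≈ 1/0.9068 ≈ 1.1028.
Each bolus raises the concentration by D/Vd = 1070/276 ≈ 3.877 μg/mL.
Steady-state peak Cmax,ss = C₀·R ≈ 3.877 × 1.1028 ≈ 4.276 μg/mL.
Peak 4.3 μg/mL vs MTC 6 μg/mL: below toxic threshold.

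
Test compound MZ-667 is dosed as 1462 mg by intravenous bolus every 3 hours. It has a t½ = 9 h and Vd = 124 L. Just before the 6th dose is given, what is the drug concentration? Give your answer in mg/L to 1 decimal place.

f = (1/2)^(τ/t½) = (1/2)^(3/9) ≈ 0.7937.
C₀ = D/Vd = 1462/124 ≈ 11.790 mg/L.
Before the 6th dose, 5 doses have been given. Superposition: Cmin = C₀·(f + f² + … + f^5).
≈ 11.790 × (0.7937 + 0.6300 + 0.5000 + 0.3968 + 0.3150) ≈ 11.790 × 2.6355 ≈ 31.073 mg/L.

31.1 mg/L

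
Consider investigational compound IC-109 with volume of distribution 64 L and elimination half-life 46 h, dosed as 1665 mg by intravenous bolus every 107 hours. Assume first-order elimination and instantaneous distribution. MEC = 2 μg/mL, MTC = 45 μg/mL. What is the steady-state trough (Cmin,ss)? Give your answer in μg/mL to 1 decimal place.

6.5 μg/mL

τ/t½ = 107/46 ≈ 2.3261, so fraction remaining f = (1/2)^(107/46) ≈ 0.1994.
Single-dose peak C₀ = D/Vd = 1665/64 ≈ 26.016 μg/mL.
Steady-state trough Cmin,ss = C₀·f/(1−f) ≈ 26.016 × 0.1994/0.8006 ≈ 6.480 μg/mL.
Trough 6.5 μg/mL vs MEC 2 μg/mL: adequate.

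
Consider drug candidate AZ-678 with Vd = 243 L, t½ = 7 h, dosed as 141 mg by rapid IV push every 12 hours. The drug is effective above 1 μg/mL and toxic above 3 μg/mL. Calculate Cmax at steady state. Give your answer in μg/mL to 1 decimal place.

0.8 μg/mL

k = ln2/t½ = ln2/7 ≈ 0.099021 h⁻¹; fraction remaining f = e^(−kτ) = e^(−0.099021×12) ≈ 0.3048.
Accumulation ratio R = 1/(1 − f) ≈ 1/0.6952 ≈ 1.4384.
Single-dose peak C₀ = D/Vd = 141/243 ≈ 0.580 μg/mL.
Cmax,ss = C₀/(1 − f) ≈ 0.580/0.6952 ≈ 0.834 μg/mL.
Peak 0.8 μg/mL vs MTC 3 μg/mL: below toxic threshold.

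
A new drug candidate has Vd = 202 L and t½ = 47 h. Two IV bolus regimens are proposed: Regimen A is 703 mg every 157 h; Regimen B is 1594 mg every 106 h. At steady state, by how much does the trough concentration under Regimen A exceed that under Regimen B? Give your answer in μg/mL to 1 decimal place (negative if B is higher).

-1.7 μg/mL

Regimen A: f = (1/2)^(157/47) ≈ 0.0987; Cmin,ss = (703/202)·f/(1−f) ≈ 0.381 μg/mL.
Regimen B: f = (1/2)^(106/47) ≈ 0.2095; Cmin,ss = (1594/202)·f/(1−f) ≈ 2.091 μg/mL.
Difference ≈ 0.381 − 2.091 ≈ -1.710 μg/mL.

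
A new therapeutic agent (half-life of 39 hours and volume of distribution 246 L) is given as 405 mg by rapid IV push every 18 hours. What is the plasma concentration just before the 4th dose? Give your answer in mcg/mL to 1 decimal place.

f = (1/2)^(τ/t½) = (1/2)^(18/39) ≈ 0.7262.
C₀ = D/Vd = 405/246 ≈ 1.646 mcg/mL.
Before the 4th dose, 3 doses have been given. Superposition: Cmin = C₀·(f + f² + … + f^3).
≈ 1.646 × (0.7262 + 0.5274 + 0.3830) ≈ 1.646 × 1.6366 ≈ 2.694 mcg/mL.

2.7 mcg/mL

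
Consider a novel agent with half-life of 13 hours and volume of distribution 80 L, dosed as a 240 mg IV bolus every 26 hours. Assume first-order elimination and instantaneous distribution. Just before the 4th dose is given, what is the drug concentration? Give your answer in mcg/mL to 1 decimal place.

f = (1/2)^(τ/t½) = (1/2)^(26/13) ≈ 0.2500.
C₀ = D/Vd = 240/80 ≈ 3.000 mcg/mL.
Before the 4th dose, 3 doses have been given. Superposition: Cmin = C₀·(f + f² + … + f^3).
≈ 3.000 × (0.2500 + 0.0625 + 0.0156) ≈ 3.000 × 0.3281 ≈ 0.984 mcg/mL.

1.0 mcg/mL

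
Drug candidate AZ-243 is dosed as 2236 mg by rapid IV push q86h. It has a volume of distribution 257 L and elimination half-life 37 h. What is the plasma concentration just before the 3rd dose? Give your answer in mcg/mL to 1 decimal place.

2.1 mcg/mL

f = (1/2)^(τ/t½) = (1/2)^(86/37) ≈ 0.1997.
C₀ = D/Vd = 2236/257 ≈ 8.700 mcg/mL.
Before the 3rd dose, 2 doses have been given. Superposition: Cmin = C₀·(f + f²).
≈ 8.700 × (0.1997 + 0.0399) ≈ 8.700 × 0.2396 ≈ 2.085 mcg/mL.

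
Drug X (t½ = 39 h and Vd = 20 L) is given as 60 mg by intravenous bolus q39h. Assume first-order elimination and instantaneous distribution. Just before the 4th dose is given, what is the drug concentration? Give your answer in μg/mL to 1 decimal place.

f = (1/2)^(τ/t½) = (1/2)^(39/39) ≈ 0.5000.
C₀ = D/Vd = 60/20 ≈ 3.000 μg/mL.
Before the 4th dose, 3 doses have been given. Superposition: Cmin = C₀·(f + f² + … + f^3).
≈ 3.000 × (0.5000 + 0.2500 + 0.1250) ≈ 3.000 × 0.8750 ≈ 2.625 μg/mL.

2.6 μg/mL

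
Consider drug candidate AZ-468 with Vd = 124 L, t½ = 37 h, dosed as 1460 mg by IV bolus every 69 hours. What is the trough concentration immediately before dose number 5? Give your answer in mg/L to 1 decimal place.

f = (1/2)^(τ/t½) = (1/2)^(69/37) ≈ 0.2745.
C₀ = D/Vd = 1460/124 ≈ 11.774 mg/L.
Before the 5th dose, 4 doses have been given. Superposition: Cmin = C₀·(f + f² + … + f^4).
≈ 11.774 × (0.2745 + 0.0754 + 0.0207 + 0.0057) ≈ 11.774 × 0.3763 ≈ 4.431 mg/L.

4.4 mg/L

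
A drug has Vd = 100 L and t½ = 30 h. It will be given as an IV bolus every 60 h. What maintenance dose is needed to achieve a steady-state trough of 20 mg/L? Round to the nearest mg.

6000 mg

τ/t½ = 60/30 ≈ 2, so f = (1/2)^(60/30) ≈ 0.250000.
Cmin,ss = (D/Vd)·f/(1−f), so D = Cmin,ss·Vd·(1−f)/f.
D = 20 × 100 × (1−f)/f ≈ 20 × 100 × 3.00000 ≈ 6000.00 mg.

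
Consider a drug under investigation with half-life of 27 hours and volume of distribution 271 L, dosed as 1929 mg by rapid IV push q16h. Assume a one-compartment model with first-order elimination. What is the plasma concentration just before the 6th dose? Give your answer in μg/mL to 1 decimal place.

f = (1/2)^(τ/t½) = (1/2)^(16/27) ≈ 0.6632.
C₀ = D/Vd = 1929/271 ≈ 7.118 μg/mL.
Before the 6th dose, 5 doses have been given. Superposition: Cmin = C₀·(f + f² + … + f^5).
≈ 7.118 × (0.6632 + 0.4398 + 0.2917 + 0.1935 + 0.1283) ≈ 7.118 × 1.7165 ≈ 12.218 μg/mL.

12.2 μg/mL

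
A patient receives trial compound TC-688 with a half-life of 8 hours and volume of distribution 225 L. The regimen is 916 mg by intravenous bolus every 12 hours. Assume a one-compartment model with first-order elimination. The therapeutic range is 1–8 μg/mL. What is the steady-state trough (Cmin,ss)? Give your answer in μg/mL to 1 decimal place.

k = ln2/t½ = ln2/8 ≈ 0.086643 h⁻¹; fraction remaining f = e^(−kτ) = e^(−0.086643×12) ≈ 0.3536.
At steady state, accumulation factor R = 1/(1 − e^(−kτ)) ≈ 1.5470.
Each bolus raises the concentration by D/Vd = 916/225 ≈ 4.071 μg/mL.
Steady-state peak Cmax,ss = C₀·R ≈ 4.071 × 1.5470 ≈ 6.298 μg/mL.
Steady-state trough Cmin,ss = Cmax,ss·f ≈ 6.298 × 0.3536 ≈ 2.227 μg/mL.
Trough 2.2 μg/mL vs MEC 1 μg/mL: adequate.

2.2 μg/mL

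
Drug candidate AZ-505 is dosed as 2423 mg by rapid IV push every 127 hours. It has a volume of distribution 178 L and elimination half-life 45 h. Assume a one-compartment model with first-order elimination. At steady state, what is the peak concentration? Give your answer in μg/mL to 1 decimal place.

Over one 127-h interval, 127/45 ≈ 2.8222 half-lives elapse, leaving f ≈ 0.1414 of each dose.
At steady state, accumulation factor R = 1/(1 − e^(−kτ)) ≈ 1.1647.
Each bolus raises the concentration by D/Vd = 2423/178 ≈ 13.612 μg/mL.
Steady-state peak Cmax,ss = C₀·R ≈ 13.612 × 1.1647 ≈ 15.854 μg/mL.

15.9 μg/mL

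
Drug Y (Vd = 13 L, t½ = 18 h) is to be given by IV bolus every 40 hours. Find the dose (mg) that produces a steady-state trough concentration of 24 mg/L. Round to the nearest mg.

1144 mg

τ/t½ = 40/18 ≈ 2.2222, so f = (1/2)^(40/18) ≈ 0.214311.
Cmin,ss = (D/Vd)·f/(1−f), so D = Cmin,ss·Vd·(1−f)/f.
D = 24 × 13 × (1−f)/f ≈ 24 × 13 × 3.66612 ≈ 1143.83 mg.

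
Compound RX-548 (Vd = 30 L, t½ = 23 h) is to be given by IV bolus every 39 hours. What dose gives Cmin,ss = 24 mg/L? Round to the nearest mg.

τ/t½ = 39/23 ≈ 1.6957, so f = (1/2)^(39/23) ≈ 0.308715.
Cmin,ss = (D/Vd)·f/(1−f), so D = Cmin,ss·Vd·(1−f)/f.
D = 24 × 30 × (1−f)/f ≈ 24 × 30 × 2.23923 ≈ 1612.25 mg.

1612 mg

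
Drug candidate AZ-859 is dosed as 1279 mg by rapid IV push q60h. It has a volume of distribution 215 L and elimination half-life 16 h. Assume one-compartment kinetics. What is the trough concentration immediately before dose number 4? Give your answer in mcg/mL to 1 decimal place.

0.5 mcg/mL

f = (1/2)^(τ/t½) = (1/2)^(60/16) ≈ 0.0743.
C₀ = D/Vd = 1279/215 ≈ 5.949 mcg/mL.
Before the 4th dose, 3 doses have been given. Superposition: Cmin = C₀·(f + f² + … + f^3).
≈ 5.949 × (0.0743 + 0.0055 + 0.0004) ≈ 5.949 × 0.0802 ≈ 0.477 mcg/mL.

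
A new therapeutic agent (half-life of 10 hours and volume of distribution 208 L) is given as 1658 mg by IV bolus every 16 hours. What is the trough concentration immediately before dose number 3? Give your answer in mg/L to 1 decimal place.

f = (1/2)^(τ/t½) = (1/2)^(16/10) ≈ 0.3299.
C₀ = D/Vd = 1658/208 ≈ 7.971 mg/L.
Before the 3rd dose, 2 doses have been given. Superposition: Cmin = C₀·(f + f²).
≈ 7.971 × (0.3299 + 0.1088) ≈ 7.971 × 0.4387 ≈ 3.497 mg/L.

3.5 mg/L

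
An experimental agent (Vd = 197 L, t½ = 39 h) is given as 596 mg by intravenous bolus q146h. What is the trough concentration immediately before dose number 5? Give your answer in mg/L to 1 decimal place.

f = (1/2)^(τ/t½) = (1/2)^(146/39) ≈ 0.0747.
C₀ = D/Vd = 596/197 ≈ 3.025 mg/L.
Before the 5th dose, 4 doses have been given. Superposition: Cmin = C₀·(f + f² + … + f^4).
≈ 3.025 × (0.0747 + 0.0056 + 0.0004 + 0.0000) ≈ 3.025 × 0.0807 ≈ 0.244 mg/L.

0.2 mg/L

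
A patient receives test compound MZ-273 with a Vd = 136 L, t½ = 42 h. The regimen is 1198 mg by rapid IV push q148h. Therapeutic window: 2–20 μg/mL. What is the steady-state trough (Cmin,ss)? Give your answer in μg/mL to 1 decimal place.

0.8 μg/mL

Over one 148-h interval, 148/42 ≈ 3.5238 half-lives elapse, leaving f ≈ 0.0869 of each dose.
Accumulation ratio R = 1/(1 − f) ≈ 1/0.9131 ≈ 1.0952.
Each bolus raises the concentration by D/Vd = 1198/136 ≈ 8.809 μg/mL.
Cmax,ss = C₀/(1 − f) ≈ 8.809/0.9131 ≈ 9.647 μg/mL.
One interval later, Cmin,ss = Cmax,ss·e^(−kτ) ≈ 9.647 × 0.0869 ≈ 0.838 μg/mL.
Trough 0.8 μg/mL vs MEC 2 μg/mL: subtherapeutic.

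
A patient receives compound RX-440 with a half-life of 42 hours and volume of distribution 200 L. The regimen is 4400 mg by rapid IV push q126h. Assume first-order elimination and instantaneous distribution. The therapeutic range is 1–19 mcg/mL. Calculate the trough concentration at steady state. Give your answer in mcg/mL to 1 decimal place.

The dosing interval is 3 half-lives, so f = 2^(−3) = 0.125.
Accumulation ratio R = 1/(1 − f) = 1/0.875 = 8/7.
Single-dose peak C₀ = D/Vd = 4400/200 = 22 mcg/mL.
Steady-state peak Cmax,ss = C₀·R = 22 × 8/7 ≈ 25.143 mcg/mL.
Steady-state trough Cmin,ss = Cmax,ss·f ≈ 25.143 × 0.125 ≈ 3.143 mcg/mL.
Trough 3.1 mcg/mL vs MEC 1 mcg/mL: adequate.

3.1 mcg/mL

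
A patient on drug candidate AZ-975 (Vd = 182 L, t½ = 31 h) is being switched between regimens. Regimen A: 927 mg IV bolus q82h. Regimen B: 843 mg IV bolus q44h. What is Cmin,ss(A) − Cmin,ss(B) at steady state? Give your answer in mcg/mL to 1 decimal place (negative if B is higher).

-1.8 mcg/mL

Regimen A: f = (1/2)^(82/31) ≈ 0.1599; Cmin,ss = (927/182)·f/(1−f) ≈ 0.969 mcg/mL.
Regimen B: f = (1/2)^(44/31) ≈ 0.3739; Cmin,ss = (843/182)·f/(1−f) ≈ 2.766 mcg/mL.
Difference ≈ 0.969 − 2.766 ≈ -1.797 mcg/mL.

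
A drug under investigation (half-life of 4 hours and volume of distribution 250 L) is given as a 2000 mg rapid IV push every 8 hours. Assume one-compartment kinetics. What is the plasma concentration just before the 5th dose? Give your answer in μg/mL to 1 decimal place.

2.7 μg/mL

f = (1/2)^(τ/t½) = (1/2)^(8/4) ≈ 0.2500.
C₀ = D/Vd = 2000/250 ≈ 8.000 μg/mL.
Before the 5th dose, 4 doses have been given. Superposition: Cmin = C₀·(f + f² + … + f^4).
≈ 8.000 × (0.2500 + 0.0625 + 0.0156 + 0.0039) ≈ 8.000 × 0.3320 ≈ 2.656 μg/mL.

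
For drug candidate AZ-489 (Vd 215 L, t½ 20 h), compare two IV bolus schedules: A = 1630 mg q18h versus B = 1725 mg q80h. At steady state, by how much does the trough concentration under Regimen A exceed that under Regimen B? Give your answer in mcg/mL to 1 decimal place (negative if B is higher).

Regimen A: f = (1/2)^(18/20) ≈ 0.5359; Cmin,ss = (1630/215)·f/(1−f) ≈ 8.754 mcg/mL.
Regimen B: f = (1/2)^(80/20) ≈ 0.0625; Cmin,ss = (1725/215)·f/(1−f) ≈ 0.535 mcg/mL.
Difference ≈ 8.754 − 0.535 ≈ 8.219 mcg/mL.

8.2 mcg/mL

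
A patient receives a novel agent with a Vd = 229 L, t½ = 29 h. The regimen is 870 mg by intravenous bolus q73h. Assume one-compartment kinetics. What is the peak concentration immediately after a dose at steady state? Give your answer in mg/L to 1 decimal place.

Over one 73-h interval, 73/29 ≈ 2.5172 half-lives elapse, leaving f ≈ 0.1747 of each dose.
At steady state, accumulation factor R = 1/(1 − e^(−kτ)) ≈ 1.2117.
Each bolus raises the concentration by D/Vd = 870/229 ≈ 3.799 mg/L.
Cmax,ss = C₀/(1 − f) ≈ 3.799/0.8253 ≈ 4.603 mg/L.

4.6 mg/L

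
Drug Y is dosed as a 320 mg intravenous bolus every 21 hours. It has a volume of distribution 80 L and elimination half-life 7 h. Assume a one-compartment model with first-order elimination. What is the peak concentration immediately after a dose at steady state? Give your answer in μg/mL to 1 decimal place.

4.6 μg/mL

τ = 21 h = 3 half-lives, so f = (1/2)^3 = 0.125.
At steady state, R = 1/(1 − 0.125) = 8/7.
Single-dose peak C₀ = D/Vd = 320/80 = 4 μg/mL.
Steady-state peak Cmax,ss = C₀·R = 4 × 8/7 ≈ 4.571 μg/mL.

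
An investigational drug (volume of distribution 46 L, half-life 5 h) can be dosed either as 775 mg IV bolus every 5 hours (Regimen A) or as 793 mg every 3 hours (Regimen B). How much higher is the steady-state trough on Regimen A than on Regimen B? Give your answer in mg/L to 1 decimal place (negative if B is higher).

-16.6 mg/L

Regimen A: f = (1/2)^(5/5) ≈ 0.5000; Cmin,ss = (775/46)·f/(1−f) ≈ 16.848 mg/L.
Regimen B: f = (1/2)^(3/5) ≈ 0.6598; Cmin,ss = (793/46)·f/(1−f) ≈ 33.434 mg/L.
Difference ≈ 16.848 − 33.434 ≈ -16.586 mg/L.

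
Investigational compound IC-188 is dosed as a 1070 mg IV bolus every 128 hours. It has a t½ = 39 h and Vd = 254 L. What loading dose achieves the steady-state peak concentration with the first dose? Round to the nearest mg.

1193 mg

f = (1/2)^(128/39) ≈ 0.102803; accumulation ratio R = 1/(1−f) ≈ 1.11458.
Loading dose to hit Cmax,ss on first dose: D_load = D_maint·R ≈ 1070 × 1.11458 ≈ 1192.60 mg.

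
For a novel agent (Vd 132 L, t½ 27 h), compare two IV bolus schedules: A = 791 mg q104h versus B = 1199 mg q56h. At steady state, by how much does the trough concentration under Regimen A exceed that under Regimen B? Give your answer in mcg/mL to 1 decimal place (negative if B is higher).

Regimen A: f = (1/2)^(104/27) ≈ 0.0693; Cmin,ss = (791/132)·f/(1−f) ≈ 0.446 mcg/mL.
Regimen B: f = (1/2)^(56/27) ≈ 0.2375; Cmin,ss = (1199/132)·f/(1−f) ≈ 2.829 mcg/mL.
Difference ≈ 0.446 − 2.829 ≈ -2.383 mcg/mL.

-2.4 mcg/mL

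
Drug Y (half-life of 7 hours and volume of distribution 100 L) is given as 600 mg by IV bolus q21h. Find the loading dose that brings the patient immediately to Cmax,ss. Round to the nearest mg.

686 mg

f = (1/2)^(21/7) ≈ 0.125000; accumulation ratio R = 1/(1−f) ≈ 1.14286.
Loading dose to hit Cmax,ss on first dose: D_load = D_maint·R ≈ 600 × 1.14286 ≈ 685.72 mg.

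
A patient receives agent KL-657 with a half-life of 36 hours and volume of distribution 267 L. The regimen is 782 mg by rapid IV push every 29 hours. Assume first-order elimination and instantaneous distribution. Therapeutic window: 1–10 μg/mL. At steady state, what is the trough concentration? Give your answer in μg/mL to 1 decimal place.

3.9 μg/mL

k = ln2/t½ = ln2/36 ≈ 0.019254 h⁻¹; fraction remaining f = e^(−kτ) = e^(−0.019254×29) ≈ 0.5721.
Accumulation ratio R = 1/(1 − f) ≈ 1/0.4279 ≈ 2.3370.
Single-dose peak C₀ = D/Vd = 782/267 ≈ 2.929 μg/mL.
Cmax,ss = C₀/(1 − f) ≈ 2.929/0.4279 ≈ 6.845 μg/mL.
Steady-state trough Cmin,ss = Cmax,ss·f ≈ 6.845 × 0.5721 ≈ 3.916 μg/mL.
Trough 3.9 μg/mL vs MEC 1 μg/mL: adequate.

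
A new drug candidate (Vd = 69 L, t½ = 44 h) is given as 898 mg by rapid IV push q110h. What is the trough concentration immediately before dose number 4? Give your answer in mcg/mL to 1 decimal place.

f = (1/2)^(τ/t½) = (1/2)^(110/44) ≈ 0.1768.
C₀ = D/Vd = 898/69 ≈ 13.014 mcg/mL.
Before the 4th dose, 3 doses have been given. Superposition: Cmin = C₀·(f + f² + … + f^3).
≈ 13.014 × (0.1768 + 0.0313 + 0.0055) ≈ 13.014 × 0.2136 ≈ 2.780 mcg/mL.

2.8 mcg/mL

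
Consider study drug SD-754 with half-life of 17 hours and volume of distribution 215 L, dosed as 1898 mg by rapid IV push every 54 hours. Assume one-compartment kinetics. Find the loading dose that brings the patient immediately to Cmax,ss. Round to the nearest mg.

2134 mg

f = (1/2)^(54/17) ≈ 0.110608; accumulation ratio R = 1/(1−f) ≈ 1.12436.
Loading dose to hit Cmax,ss on first dose: D_load = D_maint·R ≈ 1898 × 1.12436 ≈ 2134.04 mg.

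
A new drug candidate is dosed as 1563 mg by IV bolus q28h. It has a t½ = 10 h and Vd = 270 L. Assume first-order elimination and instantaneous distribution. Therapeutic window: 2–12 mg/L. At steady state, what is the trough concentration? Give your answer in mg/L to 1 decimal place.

1.0 mg/L

k = ln2/t½ = ln2/10 ≈ 0.069315 h⁻¹; fraction remaining f = e^(−kτ) = e^(−0.069315×28) ≈ 0.1436.
At steady state, accumulation factor R = 1/(1 − e^(−kτ)) ≈ 1.1677.
Each bolus raises the concentration by D/Vd = 1563/270 ≈ 5.789 mg/L.
Steady-state peak Cmax,ss = C₀·R ≈ 5.789 × 1.1677 ≈ 6.760 mg/L.
Steady-state trough Cmin,ss = Cmax,ss·f ≈ 6.760 × 0.1436 ≈ 0.971 mg/L.
Trough 1.0 mg/L vs MEC 2 mg/L: subtherapeutic.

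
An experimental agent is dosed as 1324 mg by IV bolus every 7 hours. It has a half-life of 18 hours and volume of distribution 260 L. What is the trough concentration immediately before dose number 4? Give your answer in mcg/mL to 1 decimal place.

f = (1/2)^(τ/t½) = (1/2)^(7/18) ≈ 0.7637.
C₀ = D/Vd = 1324/260 ≈ 5.092 mcg/mL.
Before the 4th dose, 3 doses have been given. Superposition: Cmin = C₀·(f + f² + … + f^3).
≈ 5.092 × (0.7637 + 0.5832 + 0.4454) ≈ 5.092 × 1.7923 ≈ 9.126 mcg/mL.

9.1 mcg/mL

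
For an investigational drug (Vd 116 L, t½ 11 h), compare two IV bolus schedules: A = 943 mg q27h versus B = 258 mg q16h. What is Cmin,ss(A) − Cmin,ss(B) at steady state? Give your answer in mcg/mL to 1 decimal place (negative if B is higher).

0.5 mcg/mL

Regimen A: f = (1/2)^(27/11) ≈ 0.1824; Cmin,ss = (943/116)·f/(1−f) ≈ 1.814 mcg/mL.
Regimen B: f = (1/2)^(16/11) ≈ 0.3649; Cmin,ss = (258/116)·f/(1−f) ≈ 1.278 mcg/mL.
Difference ≈ 1.814 − 1.278 ≈ 0.536 mcg/mL.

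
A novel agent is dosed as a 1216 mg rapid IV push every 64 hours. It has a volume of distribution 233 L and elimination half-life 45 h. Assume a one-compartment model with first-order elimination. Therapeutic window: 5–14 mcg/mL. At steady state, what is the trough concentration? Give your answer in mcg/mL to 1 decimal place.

3.1 mcg/mL

Over one 64-h interval, 64/45 ≈ 1.4222 half-lives elapse, leaving f ≈ 0.3731 of each dose.
Each bolus raises the concentration by D/Vd = 1216/233 ≈ 5.219 mcg/mL.
Steady-state trough Cmin,ss = C₀·f/(1−f) ≈ 5.219 × 0.3731/0.6269 ≈ 3.106 mcg/mL.
Trough 3.1 mcg/mL vs MEC 5 mcg/mL: subtherapeutic.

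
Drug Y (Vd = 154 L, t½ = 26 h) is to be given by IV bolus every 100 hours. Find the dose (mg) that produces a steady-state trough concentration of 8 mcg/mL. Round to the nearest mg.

τ/t½ = 100/26 ≈ 3.8462, so f = (1/2)^(100/26) ≈ 0.069533.
Cmin,ss = (D/Vd)·f/(1−f), so D = Cmin,ss·Vd·(1−f)/f.
D = 8 × 154 × (1−f)/f ≈ 8 × 154 × 13.38166 ≈ 16486.21 mg.

16486 mg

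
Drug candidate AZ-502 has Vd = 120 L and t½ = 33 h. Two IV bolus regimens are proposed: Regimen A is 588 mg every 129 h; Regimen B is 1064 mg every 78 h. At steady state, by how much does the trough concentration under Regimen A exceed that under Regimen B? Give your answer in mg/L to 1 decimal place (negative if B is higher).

-1.8 mg/L

Regimen A: f = (1/2)^(129/33) ≈ 0.0666; Cmin,ss = (588/120)·f/(1−f) ≈ 0.350 mg/L.
Regimen B: f = (1/2)^(78/33) ≈ 0.1943; Cmin,ss = (1064/120)·f/(1−f) ≈ 2.138 mg/L.
Difference ≈ 0.350 − 2.138 ≈ -1.788 mg/L.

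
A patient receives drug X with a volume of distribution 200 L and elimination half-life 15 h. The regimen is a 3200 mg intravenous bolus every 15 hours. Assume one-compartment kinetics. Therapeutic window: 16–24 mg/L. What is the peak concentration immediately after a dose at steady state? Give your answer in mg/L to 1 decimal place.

32.0 mg/L

The dosing interval is 1 half-life, so f = 2^(−1) = 0.5.
Accumulation ratio R = 1/(1 − f) = 1/0.5 = 2/1.
Single-dose peak C₀ = D/Vd = 3200/200 = 16 mg/L.
Steady-state peak Cmax,ss = C₀·R = 16 × 2/1 ≈ 32.000 mg/L.
Peak 32.0 mg/L vs MTC 24 mg/L: exceeds toxic threshold.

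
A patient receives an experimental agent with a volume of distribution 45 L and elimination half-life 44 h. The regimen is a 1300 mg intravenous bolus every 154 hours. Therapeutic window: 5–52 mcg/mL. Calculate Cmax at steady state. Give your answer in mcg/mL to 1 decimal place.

31.7 mcg/mL

Over one 154-h interval, 154/44 ≈ 3.5 half-lives elapse, leaving f ≈ 0.0884 of each dose.
At steady state, accumulation factor R = 1/(1 − e^(−kτ)) ≈ 1.0970.
Each bolus raises the concentration by D/Vd = 1300/45 ≈ 28.889 mcg/mL.
Steady-state peak Cmax,ss = C₀·R ≈ 28.889 × 1.0970 ≈ 31.691 mcg/mL.
Peak 31.7 mcg/mL vs MTC 52 mcg/mL: below toxic threshold.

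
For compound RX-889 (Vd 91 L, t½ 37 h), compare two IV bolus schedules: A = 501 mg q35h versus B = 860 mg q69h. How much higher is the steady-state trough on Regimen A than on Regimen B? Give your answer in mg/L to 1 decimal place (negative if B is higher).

2.4 mg/L

Regimen A: f = (1/2)^(35/37) ≈ 0.5191; Cmin,ss = (501/91)·f/(1−f) ≈ 5.943 mg/L.
Regimen B: f = (1/2)^(69/37) ≈ 0.2745; Cmin,ss = (860/91)·f/(1−f) ≈ 3.576 mg/L.
Difference ≈ 5.943 − 3.576 ≈ 2.367 mg/L.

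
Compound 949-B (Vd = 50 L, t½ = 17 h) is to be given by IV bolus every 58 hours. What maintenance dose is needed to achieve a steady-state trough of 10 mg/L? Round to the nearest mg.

4821 mg

τ/t½ = 58/17 ≈ 3.4118, so f = (1/2)^(58/17) ≈ 0.093963.
Cmin,ss = (D/Vd)·f/(1−f), so D = Cmin,ss·Vd·(1−f)/f.
D = 10 × 50 × (1−f)/f ≈ 10 × 50 × 9.64249 ≈ 4821.24 mg.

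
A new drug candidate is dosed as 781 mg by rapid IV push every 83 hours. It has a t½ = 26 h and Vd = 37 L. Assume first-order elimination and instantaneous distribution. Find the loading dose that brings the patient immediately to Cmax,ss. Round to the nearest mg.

877 mg

f = (1/2)^(83/26) ≈ 0.109401; accumulation ratio R = 1/(1−f) ≈ 1.12284.
Loading dose to hit Cmax,ss on first dose: D_load = D_maint·R ≈ 781 × 1.12284 ≈ 876.94 mg.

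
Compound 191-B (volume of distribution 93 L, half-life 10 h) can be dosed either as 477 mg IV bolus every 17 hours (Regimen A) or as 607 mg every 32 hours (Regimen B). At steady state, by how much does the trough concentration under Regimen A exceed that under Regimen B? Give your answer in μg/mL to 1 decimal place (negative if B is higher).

1.5 μg/mL

Regimen A: f = (1/2)^(17/10) ≈ 0.3078; Cmin,ss = (477/93)·f/(1−f) ≈ 2.281 μg/mL.
Regimen B: f = (1/2)^(32/10) ≈ 0.1088; Cmin,ss = (607/93)·f/(1−f) ≈ 0.797 μg/mL.
Difference ≈ 2.281 − 0.797 ≈ 1.484 μg/mL.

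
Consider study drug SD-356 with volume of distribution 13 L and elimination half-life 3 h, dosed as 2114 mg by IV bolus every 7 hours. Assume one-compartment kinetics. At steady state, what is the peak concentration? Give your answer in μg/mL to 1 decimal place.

202.9 μg/mL

τ/t½ = 7/3 ≈ 2.3333, so fraction remaining f = (1/2)^(7/3) ≈ 0.1984.
Accumulation ratio R = 1/(1 − f) ≈ 1/0.8016 ≈ 1.2475.
Each bolus raises the concentration by D/Vd = 2114/13 ≈ 162.615 μg/mL.
Steady-state peak Cmax,ss = C₀·R ≈ 162.615 × 1.2475 ≈ 202.862 μg/mL.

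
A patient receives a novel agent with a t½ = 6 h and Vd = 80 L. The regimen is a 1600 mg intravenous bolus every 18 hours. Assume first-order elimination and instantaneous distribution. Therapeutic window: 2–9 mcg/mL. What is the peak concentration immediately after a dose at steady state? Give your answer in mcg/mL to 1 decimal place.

22.9 mcg/mL

τ = 18 h = 3 half-lives, so f = (1/2)^3 = 0.125.
At steady state, R = 1/(1 − 0.125) = 8/7.
Single-dose peak C₀ = D/Vd = 1600/80 = 20 mcg/mL.
Steady-state peak Cmax,ss = C₀·R = 20 × 8/7 ≈ 22.857 mcg/mL.
Peak 22.9 mcg/mL vs MTC 9 mcg/mL: exceeds toxic threshold.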